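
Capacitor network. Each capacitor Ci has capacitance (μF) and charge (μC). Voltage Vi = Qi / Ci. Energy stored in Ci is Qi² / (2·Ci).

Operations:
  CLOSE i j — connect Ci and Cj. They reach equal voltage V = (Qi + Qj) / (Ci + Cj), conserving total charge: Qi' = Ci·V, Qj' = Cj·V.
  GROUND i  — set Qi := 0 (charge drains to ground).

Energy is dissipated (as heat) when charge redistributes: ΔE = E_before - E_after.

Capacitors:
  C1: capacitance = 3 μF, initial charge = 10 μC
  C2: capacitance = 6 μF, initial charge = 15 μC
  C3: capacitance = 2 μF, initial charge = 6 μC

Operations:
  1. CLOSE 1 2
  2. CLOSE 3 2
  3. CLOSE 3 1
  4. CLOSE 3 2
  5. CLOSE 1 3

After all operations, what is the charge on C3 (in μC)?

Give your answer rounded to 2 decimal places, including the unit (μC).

Initial: C1(3μF, Q=10μC, V=3.33V), C2(6μF, Q=15μC, V=2.50V), C3(2μF, Q=6μC, V=3.00V)
Op 1: CLOSE 1-2: Q_total=25.00, C_total=9.00, V=2.78; Q1=8.33, Q2=16.67; dissipated=0.694
Op 2: CLOSE 3-2: Q_total=22.67, C_total=8.00, V=2.83; Q3=5.67, Q2=17.00; dissipated=0.037
Op 3: CLOSE 3-1: Q_total=14.00, C_total=5.00, V=2.80; Q3=5.60, Q1=8.40; dissipated=0.002
Op 4: CLOSE 3-2: Q_total=22.60, C_total=8.00, V=2.83; Q3=5.65, Q2=16.95; dissipated=0.001
Op 5: CLOSE 1-3: Q_total=14.05, C_total=5.00, V=2.81; Q1=8.43, Q3=5.62; dissipated=0.000
Final charges: Q1=8.43, Q2=16.95, Q3=5.62

Answer: 5.62 μC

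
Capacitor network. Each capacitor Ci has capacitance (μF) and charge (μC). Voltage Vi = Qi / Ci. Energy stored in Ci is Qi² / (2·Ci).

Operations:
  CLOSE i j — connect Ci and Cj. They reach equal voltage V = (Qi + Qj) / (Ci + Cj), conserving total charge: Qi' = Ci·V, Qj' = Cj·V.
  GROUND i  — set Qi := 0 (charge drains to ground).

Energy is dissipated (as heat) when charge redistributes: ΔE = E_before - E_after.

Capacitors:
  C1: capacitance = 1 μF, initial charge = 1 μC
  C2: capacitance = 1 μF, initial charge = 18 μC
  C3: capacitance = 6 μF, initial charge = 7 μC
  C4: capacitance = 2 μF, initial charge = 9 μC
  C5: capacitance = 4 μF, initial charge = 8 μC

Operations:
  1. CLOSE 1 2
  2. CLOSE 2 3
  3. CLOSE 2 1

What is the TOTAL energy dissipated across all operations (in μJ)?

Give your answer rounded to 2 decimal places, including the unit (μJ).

Answer: 114.77 μJ

Derivation:
Initial: C1(1μF, Q=1μC, V=1.00V), C2(1μF, Q=18μC, V=18.00V), C3(6μF, Q=7μC, V=1.17V), C4(2μF, Q=9μC, V=4.50V), C5(4μF, Q=8μC, V=2.00V)
Op 1: CLOSE 1-2: Q_total=19.00, C_total=2.00, V=9.50; Q1=9.50, Q2=9.50; dissipated=72.250
Op 2: CLOSE 2-3: Q_total=16.50, C_total=7.00, V=2.36; Q2=2.36, Q3=14.14; dissipated=29.762
Op 3: CLOSE 2-1: Q_total=11.86, C_total=2.00, V=5.93; Q2=5.93, Q1=5.93; dissipated=12.755
Total dissipated: 114.767 μJ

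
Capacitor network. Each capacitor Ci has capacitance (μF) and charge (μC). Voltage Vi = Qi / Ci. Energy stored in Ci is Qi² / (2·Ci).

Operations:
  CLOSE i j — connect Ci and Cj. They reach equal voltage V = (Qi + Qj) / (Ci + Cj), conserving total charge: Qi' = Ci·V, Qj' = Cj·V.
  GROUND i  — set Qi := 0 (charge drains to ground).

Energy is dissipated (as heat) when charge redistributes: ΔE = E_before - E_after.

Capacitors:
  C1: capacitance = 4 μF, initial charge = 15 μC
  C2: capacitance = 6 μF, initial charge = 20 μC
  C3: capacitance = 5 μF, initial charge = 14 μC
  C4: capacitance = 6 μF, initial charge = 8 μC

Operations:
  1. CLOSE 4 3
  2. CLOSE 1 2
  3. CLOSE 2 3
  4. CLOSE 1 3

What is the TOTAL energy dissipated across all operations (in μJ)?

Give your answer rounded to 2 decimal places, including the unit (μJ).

Answer: 6.73 μJ

Derivation:
Initial: C1(4μF, Q=15μC, V=3.75V), C2(6μF, Q=20μC, V=3.33V), C3(5μF, Q=14μC, V=2.80V), C4(6μF, Q=8μC, V=1.33V)
Op 1: CLOSE 4-3: Q_total=22.00, C_total=11.00, V=2.00; Q4=12.00, Q3=10.00; dissipated=2.933
Op 2: CLOSE 1-2: Q_total=35.00, C_total=10.00, V=3.50; Q1=14.00, Q2=21.00; dissipated=0.208
Op 3: CLOSE 2-3: Q_total=31.00, C_total=11.00, V=2.82; Q2=16.91, Q3=14.09; dissipated=3.068
Op 4: CLOSE 1-3: Q_total=28.09, C_total=9.00, V=3.12; Q1=12.48, Q3=15.61; dissipated=0.517
Total dissipated: 6.726 μJ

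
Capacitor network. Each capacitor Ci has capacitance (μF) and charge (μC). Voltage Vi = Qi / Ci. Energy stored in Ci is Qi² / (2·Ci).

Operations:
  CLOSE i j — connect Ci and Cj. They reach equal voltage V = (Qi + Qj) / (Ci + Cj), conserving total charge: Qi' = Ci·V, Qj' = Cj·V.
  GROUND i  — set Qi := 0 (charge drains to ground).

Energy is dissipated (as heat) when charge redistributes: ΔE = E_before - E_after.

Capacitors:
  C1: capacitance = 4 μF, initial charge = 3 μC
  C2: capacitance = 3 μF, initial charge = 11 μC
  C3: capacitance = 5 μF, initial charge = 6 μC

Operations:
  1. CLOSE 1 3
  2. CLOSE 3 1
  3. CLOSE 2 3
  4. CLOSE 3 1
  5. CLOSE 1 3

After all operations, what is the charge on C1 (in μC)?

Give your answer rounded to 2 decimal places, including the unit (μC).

Answer: 6.22 μC

Derivation:
Initial: C1(4μF, Q=3μC, V=0.75V), C2(3μF, Q=11μC, V=3.67V), C3(5μF, Q=6μC, V=1.20V)
Op 1: CLOSE 1-3: Q_total=9.00, C_total=9.00, V=1.00; Q1=4.00, Q3=5.00; dissipated=0.225
Op 2: CLOSE 3-1: Q_total=9.00, C_total=9.00, V=1.00; Q3=5.00, Q1=4.00; dissipated=0.000
Op 3: CLOSE 2-3: Q_total=16.00, C_total=8.00, V=2.00; Q2=6.00, Q3=10.00; dissipated=6.667
Op 4: CLOSE 3-1: Q_total=14.00, C_total=9.00, V=1.56; Q3=7.78, Q1=6.22; dissipated=1.111
Op 5: CLOSE 1-3: Q_total=14.00, C_total=9.00, V=1.56; Q1=6.22, Q3=7.78; dissipated=0.000
Final charges: Q1=6.22, Q2=6.00, Q3=7.78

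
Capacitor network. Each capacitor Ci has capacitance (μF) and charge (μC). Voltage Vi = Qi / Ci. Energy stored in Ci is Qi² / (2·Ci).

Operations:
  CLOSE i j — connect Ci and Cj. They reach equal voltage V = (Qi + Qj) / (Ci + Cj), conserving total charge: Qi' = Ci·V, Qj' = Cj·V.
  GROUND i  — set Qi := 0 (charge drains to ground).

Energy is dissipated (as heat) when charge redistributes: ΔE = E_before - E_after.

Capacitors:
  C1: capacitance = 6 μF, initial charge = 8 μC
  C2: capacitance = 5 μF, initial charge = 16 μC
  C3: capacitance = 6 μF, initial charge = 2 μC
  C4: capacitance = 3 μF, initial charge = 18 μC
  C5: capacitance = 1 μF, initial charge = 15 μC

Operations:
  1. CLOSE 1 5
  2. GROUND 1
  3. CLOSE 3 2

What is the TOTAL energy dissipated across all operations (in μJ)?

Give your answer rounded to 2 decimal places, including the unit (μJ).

Answer: 123.64 μJ

Derivation:
Initial: C1(6μF, Q=8μC, V=1.33V), C2(5μF, Q=16μC, V=3.20V), C3(6μF, Q=2μC, V=0.33V), C4(3μF, Q=18μC, V=6.00V), C5(1μF, Q=15μC, V=15.00V)
Op 1: CLOSE 1-5: Q_total=23.00, C_total=7.00, V=3.29; Q1=19.71, Q5=3.29; dissipated=80.048
Op 2: GROUND 1: Q1=0; energy lost=32.388
Op 3: CLOSE 3-2: Q_total=18.00, C_total=11.00, V=1.64; Q3=9.82, Q2=8.18; dissipated=11.206
Total dissipated: 123.641 μJ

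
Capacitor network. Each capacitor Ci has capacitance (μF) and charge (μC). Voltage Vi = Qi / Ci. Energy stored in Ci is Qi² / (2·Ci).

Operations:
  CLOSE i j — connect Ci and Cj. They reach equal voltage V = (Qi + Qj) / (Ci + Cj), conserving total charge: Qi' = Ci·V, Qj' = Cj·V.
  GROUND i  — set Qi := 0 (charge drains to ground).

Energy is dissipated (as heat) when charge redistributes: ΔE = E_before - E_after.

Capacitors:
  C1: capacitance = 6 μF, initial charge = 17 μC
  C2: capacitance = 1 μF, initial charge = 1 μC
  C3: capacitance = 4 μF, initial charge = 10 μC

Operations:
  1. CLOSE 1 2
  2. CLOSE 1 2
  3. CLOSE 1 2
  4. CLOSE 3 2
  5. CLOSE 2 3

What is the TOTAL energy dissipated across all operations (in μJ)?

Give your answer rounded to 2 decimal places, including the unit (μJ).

Initial: C1(6μF, Q=17μC, V=2.83V), C2(1μF, Q=1μC, V=1.00V), C3(4μF, Q=10μC, V=2.50V)
Op 1: CLOSE 1-2: Q_total=18.00, C_total=7.00, V=2.57; Q1=15.43, Q2=2.57; dissipated=1.440
Op 2: CLOSE 1-2: Q_total=18.00, C_total=7.00, V=2.57; Q1=15.43, Q2=2.57; dissipated=0.000
Op 3: CLOSE 1-2: Q_total=18.00, C_total=7.00, V=2.57; Q1=15.43, Q2=2.57; dissipated=0.000
Op 4: CLOSE 3-2: Q_total=12.57, C_total=5.00, V=2.51; Q3=10.06, Q2=2.51; dissipated=0.002
Op 5: CLOSE 2-3: Q_total=12.57, C_total=5.00, V=2.51; Q2=2.51, Q3=10.06; dissipated=0.000
Total dissipated: 1.443 μJ

Answer: 1.44 μJ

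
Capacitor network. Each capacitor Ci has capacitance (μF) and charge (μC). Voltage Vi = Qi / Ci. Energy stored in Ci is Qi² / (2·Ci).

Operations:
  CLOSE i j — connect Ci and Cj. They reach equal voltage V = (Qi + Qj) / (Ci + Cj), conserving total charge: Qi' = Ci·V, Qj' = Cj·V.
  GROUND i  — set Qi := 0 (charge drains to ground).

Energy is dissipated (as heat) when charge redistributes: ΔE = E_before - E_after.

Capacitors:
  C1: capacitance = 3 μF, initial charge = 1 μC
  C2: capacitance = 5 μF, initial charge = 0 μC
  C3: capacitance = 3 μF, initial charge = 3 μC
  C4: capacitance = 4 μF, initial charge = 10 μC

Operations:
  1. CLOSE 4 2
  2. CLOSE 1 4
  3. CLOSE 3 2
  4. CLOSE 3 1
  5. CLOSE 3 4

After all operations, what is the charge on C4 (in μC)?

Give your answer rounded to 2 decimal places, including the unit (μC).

Initial: C1(3μF, Q=1μC, V=0.33V), C2(5μF, Q=0μC, V=0.00V), C3(3μF, Q=3μC, V=1.00V), C4(4μF, Q=10μC, V=2.50V)
Op 1: CLOSE 4-2: Q_total=10.00, C_total=9.00, V=1.11; Q4=4.44, Q2=5.56; dissipated=6.944
Op 2: CLOSE 1-4: Q_total=5.44, C_total=7.00, V=0.78; Q1=2.33, Q4=3.11; dissipated=0.519
Op 3: CLOSE 3-2: Q_total=8.56, C_total=8.00, V=1.07; Q3=3.21, Q2=5.35; dissipated=0.012
Op 4: CLOSE 3-1: Q_total=5.54, C_total=6.00, V=0.92; Q3=2.77, Q1=2.77; dissipated=0.064
Op 5: CLOSE 3-4: Q_total=5.88, C_total=7.00, V=0.84; Q3=2.52, Q4=3.36; dissipated=0.018
Final charges: Q1=2.77, Q2=5.35, Q3=2.52, Q4=3.36

Answer: 3.36 μC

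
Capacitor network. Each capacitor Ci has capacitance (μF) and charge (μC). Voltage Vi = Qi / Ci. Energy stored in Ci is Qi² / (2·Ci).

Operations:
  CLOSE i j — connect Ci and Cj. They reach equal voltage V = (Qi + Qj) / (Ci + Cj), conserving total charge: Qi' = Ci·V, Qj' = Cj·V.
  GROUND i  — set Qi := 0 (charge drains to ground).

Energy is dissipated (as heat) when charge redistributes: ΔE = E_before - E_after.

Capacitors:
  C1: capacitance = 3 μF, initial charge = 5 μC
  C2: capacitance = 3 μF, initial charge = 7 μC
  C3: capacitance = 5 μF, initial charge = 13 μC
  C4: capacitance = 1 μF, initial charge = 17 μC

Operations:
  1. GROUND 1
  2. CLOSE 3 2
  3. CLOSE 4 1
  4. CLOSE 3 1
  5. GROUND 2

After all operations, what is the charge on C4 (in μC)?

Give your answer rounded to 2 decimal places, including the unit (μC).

Answer: 4.25 μC

Derivation:
Initial: C1(3μF, Q=5μC, V=1.67V), C2(3μF, Q=7μC, V=2.33V), C3(5μF, Q=13μC, V=2.60V), C4(1μF, Q=17μC, V=17.00V)
Op 1: GROUND 1: Q1=0; energy lost=4.167
Op 2: CLOSE 3-2: Q_total=20.00, C_total=8.00, V=2.50; Q3=12.50, Q2=7.50; dissipated=0.067
Op 3: CLOSE 4-1: Q_total=17.00, C_total=4.00, V=4.25; Q4=4.25, Q1=12.75; dissipated=108.375
Op 4: CLOSE 3-1: Q_total=25.25, C_total=8.00, V=3.16; Q3=15.78, Q1=9.47; dissipated=2.871
Op 5: GROUND 2: Q2=0; energy lost=9.375
Final charges: Q1=9.47, Q2=0.00, Q3=15.78, Q4=4.25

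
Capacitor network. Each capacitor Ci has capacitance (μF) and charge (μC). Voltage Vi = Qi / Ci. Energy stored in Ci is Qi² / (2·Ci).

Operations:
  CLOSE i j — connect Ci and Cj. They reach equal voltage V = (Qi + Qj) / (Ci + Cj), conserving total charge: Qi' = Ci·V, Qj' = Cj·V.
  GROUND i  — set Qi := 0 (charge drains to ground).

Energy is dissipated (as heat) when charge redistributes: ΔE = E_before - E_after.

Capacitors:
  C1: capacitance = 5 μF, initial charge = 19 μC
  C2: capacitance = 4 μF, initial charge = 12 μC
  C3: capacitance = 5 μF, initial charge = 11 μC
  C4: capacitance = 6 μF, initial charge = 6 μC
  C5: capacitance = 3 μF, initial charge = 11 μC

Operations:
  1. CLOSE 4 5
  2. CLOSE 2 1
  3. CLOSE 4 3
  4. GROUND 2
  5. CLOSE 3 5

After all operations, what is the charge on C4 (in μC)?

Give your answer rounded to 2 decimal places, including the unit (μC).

Initial: C1(5μF, Q=19μC, V=3.80V), C2(4μF, Q=12μC, V=3.00V), C3(5μF, Q=11μC, V=2.20V), C4(6μF, Q=6μC, V=1.00V), C5(3μF, Q=11μC, V=3.67V)
Op 1: CLOSE 4-5: Q_total=17.00, C_total=9.00, V=1.89; Q4=11.33, Q5=5.67; dissipated=7.111
Op 2: CLOSE 2-1: Q_total=31.00, C_total=9.00, V=3.44; Q2=13.78, Q1=17.22; dissipated=0.711
Op 3: CLOSE 4-3: Q_total=22.33, C_total=11.00, V=2.03; Q4=12.18, Q3=10.15; dissipated=0.132
Op 4: GROUND 2: Q2=0; energy lost=23.728
Op 5: CLOSE 3-5: Q_total=15.82, C_total=8.00, V=1.98; Q3=9.89, Q5=5.93; dissipated=0.019
Final charges: Q1=17.22, Q2=0.00, Q3=9.89, Q4=12.18, Q5=5.93

Answer: 12.18 μC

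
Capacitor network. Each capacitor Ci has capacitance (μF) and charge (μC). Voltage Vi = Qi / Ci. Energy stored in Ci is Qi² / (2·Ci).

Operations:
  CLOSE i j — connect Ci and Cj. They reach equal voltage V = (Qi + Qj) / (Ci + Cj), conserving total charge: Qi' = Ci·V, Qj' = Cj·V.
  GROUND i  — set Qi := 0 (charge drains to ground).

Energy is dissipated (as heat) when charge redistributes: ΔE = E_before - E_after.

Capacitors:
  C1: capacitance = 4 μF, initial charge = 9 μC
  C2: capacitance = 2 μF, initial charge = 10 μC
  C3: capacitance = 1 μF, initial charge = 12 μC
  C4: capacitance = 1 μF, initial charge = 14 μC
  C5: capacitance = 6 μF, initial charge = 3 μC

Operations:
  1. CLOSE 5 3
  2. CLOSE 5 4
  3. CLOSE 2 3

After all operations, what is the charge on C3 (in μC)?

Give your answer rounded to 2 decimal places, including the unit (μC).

Initial: C1(4μF, Q=9μC, V=2.25V), C2(2μF, Q=10μC, V=5.00V), C3(1μF, Q=12μC, V=12.00V), C4(1μF, Q=14μC, V=14.00V), C5(6μF, Q=3μC, V=0.50V)
Op 1: CLOSE 5-3: Q_total=15.00, C_total=7.00, V=2.14; Q5=12.86, Q3=2.14; dissipated=56.679
Op 2: CLOSE 5-4: Q_total=26.86, C_total=7.00, V=3.84; Q5=23.02, Q4=3.84; dissipated=60.254
Op 3: CLOSE 2-3: Q_total=12.14, C_total=3.00, V=4.05; Q2=8.10, Q3=4.05; dissipated=2.721
Final charges: Q1=9.00, Q2=8.10, Q3=4.05, Q4=3.84, Q5=23.02

Answer: 4.05 μC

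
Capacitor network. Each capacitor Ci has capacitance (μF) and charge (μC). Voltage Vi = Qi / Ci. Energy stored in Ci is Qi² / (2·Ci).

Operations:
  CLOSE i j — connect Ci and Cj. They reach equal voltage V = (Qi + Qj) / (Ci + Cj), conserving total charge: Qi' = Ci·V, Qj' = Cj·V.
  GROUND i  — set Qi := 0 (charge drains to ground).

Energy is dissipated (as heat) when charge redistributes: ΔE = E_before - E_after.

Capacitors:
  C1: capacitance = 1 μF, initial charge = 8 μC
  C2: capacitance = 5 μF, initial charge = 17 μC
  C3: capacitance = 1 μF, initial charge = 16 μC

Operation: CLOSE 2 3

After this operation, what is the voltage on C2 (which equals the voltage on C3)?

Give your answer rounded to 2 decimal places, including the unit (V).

Initial: C1(1μF, Q=8μC, V=8.00V), C2(5μF, Q=17μC, V=3.40V), C3(1μF, Q=16μC, V=16.00V)
Op 1: CLOSE 2-3: Q_total=33.00, C_total=6.00, V=5.50; Q2=27.50, Q3=5.50; dissipated=66.150

Answer: 5.50 V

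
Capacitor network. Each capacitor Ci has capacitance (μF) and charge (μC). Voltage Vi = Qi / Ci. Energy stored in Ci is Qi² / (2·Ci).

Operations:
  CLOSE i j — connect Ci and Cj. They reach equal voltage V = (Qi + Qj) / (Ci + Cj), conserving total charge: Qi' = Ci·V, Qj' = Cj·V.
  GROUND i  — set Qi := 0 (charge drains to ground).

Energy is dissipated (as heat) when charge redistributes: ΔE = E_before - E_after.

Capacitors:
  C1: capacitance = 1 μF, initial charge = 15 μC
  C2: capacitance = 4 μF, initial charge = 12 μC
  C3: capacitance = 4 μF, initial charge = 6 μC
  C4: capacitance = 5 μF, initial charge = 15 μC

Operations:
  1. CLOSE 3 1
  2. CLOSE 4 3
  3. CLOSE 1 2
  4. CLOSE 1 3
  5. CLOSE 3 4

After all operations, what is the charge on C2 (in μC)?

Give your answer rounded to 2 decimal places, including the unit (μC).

Initial: C1(1μF, Q=15μC, V=15.00V), C2(4μF, Q=12μC, V=3.00V), C3(4μF, Q=6μC, V=1.50V), C4(5μF, Q=15μC, V=3.00V)
Op 1: CLOSE 3-1: Q_total=21.00, C_total=5.00, V=4.20; Q3=16.80, Q1=4.20; dissipated=72.900
Op 2: CLOSE 4-3: Q_total=31.80, C_total=9.00, V=3.53; Q4=17.67, Q3=14.13; dissipated=1.600
Op 3: CLOSE 1-2: Q_total=16.20, C_total=5.00, V=3.24; Q1=3.24, Q2=12.96; dissipated=0.576
Op 4: CLOSE 1-3: Q_total=17.37, C_total=5.00, V=3.47; Q1=3.47, Q3=13.90; dissipated=0.034
Op 5: CLOSE 3-4: Q_total=31.57, C_total=9.00, V=3.51; Q3=14.03, Q4=17.54; dissipated=0.004
Final charges: Q1=3.47, Q2=12.96, Q3=14.03, Q4=17.54

Answer: 12.96 μC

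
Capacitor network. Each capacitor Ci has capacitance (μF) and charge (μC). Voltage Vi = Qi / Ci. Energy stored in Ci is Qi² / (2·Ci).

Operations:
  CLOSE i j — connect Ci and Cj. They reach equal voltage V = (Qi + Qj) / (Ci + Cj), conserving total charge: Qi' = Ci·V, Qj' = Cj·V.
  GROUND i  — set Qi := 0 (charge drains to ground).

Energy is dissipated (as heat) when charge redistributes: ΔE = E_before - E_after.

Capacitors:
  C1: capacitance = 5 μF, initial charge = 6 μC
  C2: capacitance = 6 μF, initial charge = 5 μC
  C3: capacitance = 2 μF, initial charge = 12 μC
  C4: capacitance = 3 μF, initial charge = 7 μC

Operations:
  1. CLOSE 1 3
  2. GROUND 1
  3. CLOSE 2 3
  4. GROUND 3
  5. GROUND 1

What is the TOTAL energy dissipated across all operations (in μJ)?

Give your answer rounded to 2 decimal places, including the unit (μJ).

Initial: C1(5μF, Q=6μC, V=1.20V), C2(6μF, Q=5μC, V=0.83V), C3(2μF, Q=12μC, V=6.00V), C4(3μF, Q=7μC, V=2.33V)
Op 1: CLOSE 1-3: Q_total=18.00, C_total=7.00, V=2.57; Q1=12.86, Q3=5.14; dissipated=16.457
Op 2: GROUND 1: Q1=0; energy lost=16.531
Op 3: CLOSE 2-3: Q_total=10.14, C_total=8.00, V=1.27; Q2=7.61, Q3=2.54; dissipated=2.266
Op 4: GROUND 3: Q3=0; energy lost=1.607
Op 5: GROUND 1: Q1=0; energy lost=0.000
Total dissipated: 36.861 μJ

Answer: 36.86 μJ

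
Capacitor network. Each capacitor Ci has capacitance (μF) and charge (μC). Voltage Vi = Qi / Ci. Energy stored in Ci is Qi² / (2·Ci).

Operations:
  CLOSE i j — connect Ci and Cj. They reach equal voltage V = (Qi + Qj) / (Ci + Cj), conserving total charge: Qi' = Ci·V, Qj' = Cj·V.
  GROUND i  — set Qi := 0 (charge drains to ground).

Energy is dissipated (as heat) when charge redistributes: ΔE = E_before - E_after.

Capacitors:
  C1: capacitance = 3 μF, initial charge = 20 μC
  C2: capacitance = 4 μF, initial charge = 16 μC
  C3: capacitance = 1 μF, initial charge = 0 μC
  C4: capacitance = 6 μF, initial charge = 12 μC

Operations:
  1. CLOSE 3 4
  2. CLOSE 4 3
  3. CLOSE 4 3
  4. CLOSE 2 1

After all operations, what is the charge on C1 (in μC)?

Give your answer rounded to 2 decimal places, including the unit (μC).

Initial: C1(3μF, Q=20μC, V=6.67V), C2(4μF, Q=16μC, V=4.00V), C3(1μF, Q=0μC, V=0.00V), C4(6μF, Q=12μC, V=2.00V)
Op 1: CLOSE 3-4: Q_total=12.00, C_total=7.00, V=1.71; Q3=1.71, Q4=10.29; dissipated=1.714
Op 2: CLOSE 4-3: Q_total=12.00, C_total=7.00, V=1.71; Q4=10.29, Q3=1.71; dissipated=0.000
Op 3: CLOSE 4-3: Q_total=12.00, C_total=7.00, V=1.71; Q4=10.29, Q3=1.71; dissipated=0.000
Op 4: CLOSE 2-1: Q_total=36.00, C_total=7.00, V=5.14; Q2=20.57, Q1=15.43; dissipated=6.095
Final charges: Q1=15.43, Q2=20.57, Q3=1.71, Q4=10.29

Answer: 15.43 μC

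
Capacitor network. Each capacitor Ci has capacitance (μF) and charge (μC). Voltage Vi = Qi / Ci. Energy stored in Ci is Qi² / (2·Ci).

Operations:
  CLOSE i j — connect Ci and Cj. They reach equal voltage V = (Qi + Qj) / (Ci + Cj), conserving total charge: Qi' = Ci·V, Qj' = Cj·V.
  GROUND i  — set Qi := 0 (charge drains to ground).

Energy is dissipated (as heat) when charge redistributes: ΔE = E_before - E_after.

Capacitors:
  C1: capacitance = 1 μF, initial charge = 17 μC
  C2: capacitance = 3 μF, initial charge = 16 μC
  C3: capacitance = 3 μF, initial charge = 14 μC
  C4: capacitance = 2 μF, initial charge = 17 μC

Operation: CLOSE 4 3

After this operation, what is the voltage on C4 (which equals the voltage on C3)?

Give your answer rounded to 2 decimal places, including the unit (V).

Answer: 6.20 V

Derivation:
Initial: C1(1μF, Q=17μC, V=17.00V), C2(3μF, Q=16μC, V=5.33V), C3(3μF, Q=14μC, V=4.67V), C4(2μF, Q=17μC, V=8.50V)
Op 1: CLOSE 4-3: Q_total=31.00, C_total=5.00, V=6.20; Q4=12.40, Q3=18.60; dissipated=8.817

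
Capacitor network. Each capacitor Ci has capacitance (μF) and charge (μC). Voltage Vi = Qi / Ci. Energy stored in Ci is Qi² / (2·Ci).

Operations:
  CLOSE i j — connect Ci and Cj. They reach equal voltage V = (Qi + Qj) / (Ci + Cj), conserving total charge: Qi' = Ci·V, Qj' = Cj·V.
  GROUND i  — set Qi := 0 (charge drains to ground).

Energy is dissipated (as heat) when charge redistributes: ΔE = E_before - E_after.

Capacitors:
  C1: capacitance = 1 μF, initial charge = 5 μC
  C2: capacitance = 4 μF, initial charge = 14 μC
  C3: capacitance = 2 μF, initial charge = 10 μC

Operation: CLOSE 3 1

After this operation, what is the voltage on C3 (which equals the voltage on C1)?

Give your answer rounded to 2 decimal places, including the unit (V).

Initial: C1(1μF, Q=5μC, V=5.00V), C2(4μF, Q=14μC, V=3.50V), C3(2μF, Q=10μC, V=5.00V)
Op 1: CLOSE 3-1: Q_total=15.00, C_total=3.00, V=5.00; Q3=10.00, Q1=5.00; dissipated=0.000

Answer: 5.00 V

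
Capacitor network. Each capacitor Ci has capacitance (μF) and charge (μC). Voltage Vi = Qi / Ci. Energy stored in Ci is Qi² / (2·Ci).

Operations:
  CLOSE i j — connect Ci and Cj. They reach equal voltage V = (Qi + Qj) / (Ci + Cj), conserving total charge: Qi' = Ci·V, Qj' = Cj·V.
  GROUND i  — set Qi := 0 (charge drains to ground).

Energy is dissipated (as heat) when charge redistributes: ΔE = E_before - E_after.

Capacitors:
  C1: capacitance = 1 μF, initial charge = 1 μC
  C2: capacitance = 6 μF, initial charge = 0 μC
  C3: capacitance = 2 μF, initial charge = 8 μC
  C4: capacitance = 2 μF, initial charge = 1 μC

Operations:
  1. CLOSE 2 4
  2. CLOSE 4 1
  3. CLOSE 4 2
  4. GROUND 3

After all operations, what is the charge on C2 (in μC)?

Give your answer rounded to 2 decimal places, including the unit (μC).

Initial: C1(1μF, Q=1μC, V=1.00V), C2(6μF, Q=0μC, V=0.00V), C3(2μF, Q=8μC, V=4.00V), C4(2μF, Q=1μC, V=0.50V)
Op 1: CLOSE 2-4: Q_total=1.00, C_total=8.00, V=0.12; Q2=0.75, Q4=0.25; dissipated=0.188
Op 2: CLOSE 4-1: Q_total=1.25, C_total=3.00, V=0.42; Q4=0.83, Q1=0.42; dissipated=0.255
Op 3: CLOSE 4-2: Q_total=1.58, C_total=8.00, V=0.20; Q4=0.40, Q2=1.19; dissipated=0.064
Op 4: GROUND 3: Q3=0; energy lost=16.000
Final charges: Q1=0.42, Q2=1.19, Q3=0.00, Q4=0.40

Answer: 1.19 μC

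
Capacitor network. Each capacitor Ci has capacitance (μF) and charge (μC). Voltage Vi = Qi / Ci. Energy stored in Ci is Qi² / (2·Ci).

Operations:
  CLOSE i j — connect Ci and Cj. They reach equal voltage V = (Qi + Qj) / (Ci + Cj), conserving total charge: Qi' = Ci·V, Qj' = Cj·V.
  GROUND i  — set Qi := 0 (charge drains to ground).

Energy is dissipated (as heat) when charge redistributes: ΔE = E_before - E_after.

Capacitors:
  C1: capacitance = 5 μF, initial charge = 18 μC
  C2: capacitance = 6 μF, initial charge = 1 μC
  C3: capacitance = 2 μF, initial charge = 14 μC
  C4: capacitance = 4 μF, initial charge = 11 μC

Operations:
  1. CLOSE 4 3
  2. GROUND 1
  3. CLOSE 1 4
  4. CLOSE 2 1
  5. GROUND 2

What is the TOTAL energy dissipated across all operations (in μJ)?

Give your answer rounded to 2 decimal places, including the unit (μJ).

Initial: C1(5μF, Q=18μC, V=3.60V), C2(6μF, Q=1μC, V=0.17V), C3(2μF, Q=14μC, V=7.00V), C4(4μF, Q=11μC, V=2.75V)
Op 1: CLOSE 4-3: Q_total=25.00, C_total=6.00, V=4.17; Q4=16.67, Q3=8.33; dissipated=12.042
Op 2: GROUND 1: Q1=0; energy lost=32.400
Op 3: CLOSE 1-4: Q_total=16.67, C_total=9.00, V=1.85; Q1=9.26, Q4=7.41; dissipated=19.290
Op 4: CLOSE 2-1: Q_total=10.26, C_total=11.00, V=0.93; Q2=5.60, Q1=4.66; dissipated=3.873
Op 5: GROUND 2: Q2=0; energy lost=2.610
Total dissipated: 70.214 μJ

Answer: 70.21 μJ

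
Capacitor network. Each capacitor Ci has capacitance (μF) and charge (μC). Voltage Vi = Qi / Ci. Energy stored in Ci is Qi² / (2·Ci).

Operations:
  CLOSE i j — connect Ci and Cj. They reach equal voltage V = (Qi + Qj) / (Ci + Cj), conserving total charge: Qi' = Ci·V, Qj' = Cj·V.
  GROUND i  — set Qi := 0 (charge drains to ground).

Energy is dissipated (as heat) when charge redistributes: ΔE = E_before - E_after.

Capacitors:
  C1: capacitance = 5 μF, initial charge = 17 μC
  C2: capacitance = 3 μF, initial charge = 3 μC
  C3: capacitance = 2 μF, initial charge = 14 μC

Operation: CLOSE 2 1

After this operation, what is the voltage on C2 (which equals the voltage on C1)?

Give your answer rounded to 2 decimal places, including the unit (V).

Answer: 2.50 V

Derivation:
Initial: C1(5μF, Q=17μC, V=3.40V), C2(3μF, Q=3μC, V=1.00V), C3(2μF, Q=14μC, V=7.00V)
Op 1: CLOSE 2-1: Q_total=20.00, C_total=8.00, V=2.50; Q2=7.50, Q1=12.50; dissipated=5.400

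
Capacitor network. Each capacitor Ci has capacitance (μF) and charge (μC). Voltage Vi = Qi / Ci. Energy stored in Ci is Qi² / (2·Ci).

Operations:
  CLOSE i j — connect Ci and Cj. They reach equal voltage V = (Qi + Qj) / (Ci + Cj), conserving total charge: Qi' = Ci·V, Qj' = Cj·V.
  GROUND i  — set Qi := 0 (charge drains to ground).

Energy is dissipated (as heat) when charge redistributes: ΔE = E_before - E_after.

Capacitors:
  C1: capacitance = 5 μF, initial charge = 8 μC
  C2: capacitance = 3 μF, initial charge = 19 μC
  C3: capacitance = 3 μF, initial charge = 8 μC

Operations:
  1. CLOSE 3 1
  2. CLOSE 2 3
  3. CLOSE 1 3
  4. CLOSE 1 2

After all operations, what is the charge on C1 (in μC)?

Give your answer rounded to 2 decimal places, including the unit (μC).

Answer: 16.60 μC

Derivation:
Initial: C1(5μF, Q=8μC, V=1.60V), C2(3μF, Q=19μC, V=6.33V), C3(3μF, Q=8μC, V=2.67V)
Op 1: CLOSE 3-1: Q_total=16.00, C_total=8.00, V=2.00; Q3=6.00, Q1=10.00; dissipated=1.067
Op 2: CLOSE 2-3: Q_total=25.00, C_total=6.00, V=4.17; Q2=12.50, Q3=12.50; dissipated=14.083
Op 3: CLOSE 1-3: Q_total=22.50, C_total=8.00, V=2.81; Q1=14.06, Q3=8.44; dissipated=4.401
Op 4: CLOSE 1-2: Q_total=26.56, C_total=8.00, V=3.32; Q1=16.60, Q2=9.96; dissipated=1.719
Final charges: Q1=16.60, Q2=9.96, Q3=8.44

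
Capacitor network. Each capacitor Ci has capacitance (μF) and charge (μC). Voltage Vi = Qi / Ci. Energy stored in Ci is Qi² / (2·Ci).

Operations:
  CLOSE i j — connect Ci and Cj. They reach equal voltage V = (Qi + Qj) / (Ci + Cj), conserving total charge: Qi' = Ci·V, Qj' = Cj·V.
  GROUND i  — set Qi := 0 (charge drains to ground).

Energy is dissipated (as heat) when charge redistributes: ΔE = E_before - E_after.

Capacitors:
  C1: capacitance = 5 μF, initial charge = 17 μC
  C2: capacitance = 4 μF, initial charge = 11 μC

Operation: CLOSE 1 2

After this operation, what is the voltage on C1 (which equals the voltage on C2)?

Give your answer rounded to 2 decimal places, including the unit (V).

Initial: C1(5μF, Q=17μC, V=3.40V), C2(4μF, Q=11μC, V=2.75V)
Op 1: CLOSE 1-2: Q_total=28.00, C_total=9.00, V=3.11; Q1=15.56, Q2=12.44; dissipated=0.469

Answer: 3.11 V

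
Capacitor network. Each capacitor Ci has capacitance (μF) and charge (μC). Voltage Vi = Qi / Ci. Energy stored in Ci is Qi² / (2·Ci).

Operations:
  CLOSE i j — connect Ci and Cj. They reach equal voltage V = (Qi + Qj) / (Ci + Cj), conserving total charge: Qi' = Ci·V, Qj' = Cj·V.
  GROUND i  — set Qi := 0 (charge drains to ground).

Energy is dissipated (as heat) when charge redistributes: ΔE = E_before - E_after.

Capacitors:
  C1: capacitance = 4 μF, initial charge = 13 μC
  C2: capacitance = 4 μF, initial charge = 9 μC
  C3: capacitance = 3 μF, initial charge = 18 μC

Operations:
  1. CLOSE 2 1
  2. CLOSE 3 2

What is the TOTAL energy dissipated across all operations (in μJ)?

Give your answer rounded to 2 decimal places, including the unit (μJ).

Answer: 10.05 μJ

Derivation:
Initial: C1(4μF, Q=13μC, V=3.25V), C2(4μF, Q=9μC, V=2.25V), C3(3μF, Q=18μC, V=6.00V)
Op 1: CLOSE 2-1: Q_total=22.00, C_total=8.00, V=2.75; Q2=11.00, Q1=11.00; dissipated=1.000
Op 2: CLOSE 3-2: Q_total=29.00, C_total=7.00, V=4.14; Q3=12.43, Q2=16.57; dissipated=9.054
Total dissipated: 10.054 μJ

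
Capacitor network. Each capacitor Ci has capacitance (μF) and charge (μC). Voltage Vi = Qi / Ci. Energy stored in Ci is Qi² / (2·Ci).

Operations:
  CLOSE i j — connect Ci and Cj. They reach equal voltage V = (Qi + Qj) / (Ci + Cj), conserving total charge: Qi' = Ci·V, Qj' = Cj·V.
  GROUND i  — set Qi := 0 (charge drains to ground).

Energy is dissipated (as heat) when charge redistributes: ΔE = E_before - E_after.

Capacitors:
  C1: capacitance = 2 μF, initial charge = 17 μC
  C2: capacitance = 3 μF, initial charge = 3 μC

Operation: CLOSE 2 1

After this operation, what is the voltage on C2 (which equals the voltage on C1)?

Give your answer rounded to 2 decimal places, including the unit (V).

Answer: 4.00 V

Derivation:
Initial: C1(2μF, Q=17μC, V=8.50V), C2(3μF, Q=3μC, V=1.00V)
Op 1: CLOSE 2-1: Q_total=20.00, C_total=5.00, V=4.00; Q2=12.00, Q1=8.00; dissipated=33.750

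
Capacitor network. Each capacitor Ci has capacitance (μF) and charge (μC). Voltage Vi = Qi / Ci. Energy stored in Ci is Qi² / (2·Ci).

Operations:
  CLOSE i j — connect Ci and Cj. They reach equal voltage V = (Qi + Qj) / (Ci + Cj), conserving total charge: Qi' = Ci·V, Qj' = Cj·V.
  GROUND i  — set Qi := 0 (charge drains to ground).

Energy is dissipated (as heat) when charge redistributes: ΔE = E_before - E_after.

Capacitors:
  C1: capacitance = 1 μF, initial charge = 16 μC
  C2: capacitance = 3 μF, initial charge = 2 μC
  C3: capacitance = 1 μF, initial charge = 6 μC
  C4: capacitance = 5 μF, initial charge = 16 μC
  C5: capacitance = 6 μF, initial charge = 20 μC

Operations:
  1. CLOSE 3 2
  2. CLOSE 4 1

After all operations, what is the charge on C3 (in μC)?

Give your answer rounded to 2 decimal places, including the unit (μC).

Initial: C1(1μF, Q=16μC, V=16.00V), C2(3μF, Q=2μC, V=0.67V), C3(1μF, Q=6μC, V=6.00V), C4(5μF, Q=16μC, V=3.20V), C5(6μF, Q=20μC, V=3.33V)
Op 1: CLOSE 3-2: Q_total=8.00, C_total=4.00, V=2.00; Q3=2.00, Q2=6.00; dissipated=10.667
Op 2: CLOSE 4-1: Q_total=32.00, C_total=6.00, V=5.33; Q4=26.67, Q1=5.33; dissipated=68.267
Final charges: Q1=5.33, Q2=6.00, Q3=2.00, Q4=26.67, Q5=20.00

Answer: 2.00 μC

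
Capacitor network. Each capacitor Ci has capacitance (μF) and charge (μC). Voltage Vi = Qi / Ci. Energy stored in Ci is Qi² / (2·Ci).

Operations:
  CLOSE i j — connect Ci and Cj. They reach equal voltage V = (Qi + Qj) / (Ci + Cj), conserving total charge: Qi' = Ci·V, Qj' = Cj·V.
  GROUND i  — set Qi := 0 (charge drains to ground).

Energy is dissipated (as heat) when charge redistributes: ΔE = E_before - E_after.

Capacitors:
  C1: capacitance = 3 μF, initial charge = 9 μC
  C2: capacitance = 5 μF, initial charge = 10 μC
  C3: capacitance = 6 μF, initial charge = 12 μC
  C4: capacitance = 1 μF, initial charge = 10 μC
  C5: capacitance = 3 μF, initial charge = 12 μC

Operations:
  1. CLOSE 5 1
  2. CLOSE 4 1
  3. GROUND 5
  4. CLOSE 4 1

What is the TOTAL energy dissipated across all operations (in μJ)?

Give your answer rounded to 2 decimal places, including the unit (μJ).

Answer: 34.97 μJ

Derivation:
Initial: C1(3μF, Q=9μC, V=3.00V), C2(5μF, Q=10μC, V=2.00V), C3(6μF, Q=12μC, V=2.00V), C4(1μF, Q=10μC, V=10.00V), C5(3μF, Q=12μC, V=4.00V)
Op 1: CLOSE 5-1: Q_total=21.00, C_total=6.00, V=3.50; Q5=10.50, Q1=10.50; dissipated=0.750
Op 2: CLOSE 4-1: Q_total=20.50, C_total=4.00, V=5.12; Q4=5.12, Q1=15.38; dissipated=15.844
Op 3: GROUND 5: Q5=0; energy lost=18.375
Op 4: CLOSE 4-1: Q_total=20.50, C_total=4.00, V=5.12; Q4=5.12, Q1=15.38; dissipated=0.000
Total dissipated: 34.969 μJ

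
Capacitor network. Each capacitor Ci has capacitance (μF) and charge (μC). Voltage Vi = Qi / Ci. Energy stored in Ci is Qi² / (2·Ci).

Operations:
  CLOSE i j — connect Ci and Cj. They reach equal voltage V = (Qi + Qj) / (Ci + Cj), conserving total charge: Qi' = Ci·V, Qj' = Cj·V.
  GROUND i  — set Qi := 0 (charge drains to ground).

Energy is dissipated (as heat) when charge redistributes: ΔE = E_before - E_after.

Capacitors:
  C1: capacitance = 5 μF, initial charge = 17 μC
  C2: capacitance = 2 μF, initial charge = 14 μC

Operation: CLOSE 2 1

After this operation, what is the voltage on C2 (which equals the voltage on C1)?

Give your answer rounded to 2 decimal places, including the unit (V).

Answer: 4.43 V

Derivation:
Initial: C1(5μF, Q=17μC, V=3.40V), C2(2μF, Q=14μC, V=7.00V)
Op 1: CLOSE 2-1: Q_total=31.00, C_total=7.00, V=4.43; Q2=8.86, Q1=22.14; dissipated=9.257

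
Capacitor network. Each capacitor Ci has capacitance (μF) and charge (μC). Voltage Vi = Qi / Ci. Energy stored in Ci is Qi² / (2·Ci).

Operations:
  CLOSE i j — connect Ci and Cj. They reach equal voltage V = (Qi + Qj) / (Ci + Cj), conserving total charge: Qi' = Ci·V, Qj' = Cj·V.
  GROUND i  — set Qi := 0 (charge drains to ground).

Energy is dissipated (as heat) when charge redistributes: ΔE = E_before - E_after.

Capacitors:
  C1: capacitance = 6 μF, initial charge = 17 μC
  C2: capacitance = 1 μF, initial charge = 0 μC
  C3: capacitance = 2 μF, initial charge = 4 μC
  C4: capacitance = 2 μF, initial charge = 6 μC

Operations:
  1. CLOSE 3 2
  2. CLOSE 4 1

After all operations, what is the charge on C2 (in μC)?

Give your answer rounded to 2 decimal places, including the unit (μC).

Answer: 1.33 μC

Derivation:
Initial: C1(6μF, Q=17μC, V=2.83V), C2(1μF, Q=0μC, V=0.00V), C3(2μF, Q=4μC, V=2.00V), C4(2μF, Q=6μC, V=3.00V)
Op 1: CLOSE 3-2: Q_total=4.00, C_total=3.00, V=1.33; Q3=2.67, Q2=1.33; dissipated=1.333
Op 2: CLOSE 4-1: Q_total=23.00, C_total=8.00, V=2.88; Q4=5.75, Q1=17.25; dissipated=0.021
Final charges: Q1=17.25, Q2=1.33, Q3=2.67, Q4=5.75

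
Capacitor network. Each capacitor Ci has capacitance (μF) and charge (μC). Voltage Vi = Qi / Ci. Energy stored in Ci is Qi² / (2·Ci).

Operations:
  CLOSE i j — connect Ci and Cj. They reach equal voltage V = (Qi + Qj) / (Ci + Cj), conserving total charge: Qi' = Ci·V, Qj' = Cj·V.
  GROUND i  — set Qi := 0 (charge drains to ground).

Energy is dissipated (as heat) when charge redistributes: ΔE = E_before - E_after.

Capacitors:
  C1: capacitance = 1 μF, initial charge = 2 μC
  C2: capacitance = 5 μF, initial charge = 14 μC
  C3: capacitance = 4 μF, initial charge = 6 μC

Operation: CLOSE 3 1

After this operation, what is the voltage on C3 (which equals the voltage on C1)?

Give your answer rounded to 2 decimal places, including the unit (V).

Answer: 1.60 V

Derivation:
Initial: C1(1μF, Q=2μC, V=2.00V), C2(5μF, Q=14μC, V=2.80V), C3(4μF, Q=6μC, V=1.50V)
Op 1: CLOSE 3-1: Q_total=8.00, C_total=5.00, V=1.60; Q3=6.40, Q1=1.60; dissipated=0.100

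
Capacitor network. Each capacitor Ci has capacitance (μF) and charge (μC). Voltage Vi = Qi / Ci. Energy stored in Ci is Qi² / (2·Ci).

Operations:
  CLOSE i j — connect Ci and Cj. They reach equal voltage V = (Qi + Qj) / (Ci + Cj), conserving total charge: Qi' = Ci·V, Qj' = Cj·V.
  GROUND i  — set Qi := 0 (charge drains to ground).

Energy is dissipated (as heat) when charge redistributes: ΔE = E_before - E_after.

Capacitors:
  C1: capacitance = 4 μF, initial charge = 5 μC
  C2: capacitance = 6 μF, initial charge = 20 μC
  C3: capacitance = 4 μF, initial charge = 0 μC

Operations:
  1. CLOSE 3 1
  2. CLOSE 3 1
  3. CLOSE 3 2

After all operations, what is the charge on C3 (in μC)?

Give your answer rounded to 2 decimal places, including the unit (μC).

Answer: 9.00 μC

Derivation:
Initial: C1(4μF, Q=5μC, V=1.25V), C2(6μF, Q=20μC, V=3.33V), C3(4μF, Q=0μC, V=0.00V)
Op 1: CLOSE 3-1: Q_total=5.00, C_total=8.00, V=0.62; Q3=2.50, Q1=2.50; dissipated=1.562
Op 2: CLOSE 3-1: Q_total=5.00, C_total=8.00, V=0.62; Q3=2.50, Q1=2.50; dissipated=0.000
Op 3: CLOSE 3-2: Q_total=22.50, C_total=10.00, V=2.25; Q3=9.00, Q2=13.50; dissipated=8.802
Final charges: Q1=2.50, Q2=13.50, Q3=9.00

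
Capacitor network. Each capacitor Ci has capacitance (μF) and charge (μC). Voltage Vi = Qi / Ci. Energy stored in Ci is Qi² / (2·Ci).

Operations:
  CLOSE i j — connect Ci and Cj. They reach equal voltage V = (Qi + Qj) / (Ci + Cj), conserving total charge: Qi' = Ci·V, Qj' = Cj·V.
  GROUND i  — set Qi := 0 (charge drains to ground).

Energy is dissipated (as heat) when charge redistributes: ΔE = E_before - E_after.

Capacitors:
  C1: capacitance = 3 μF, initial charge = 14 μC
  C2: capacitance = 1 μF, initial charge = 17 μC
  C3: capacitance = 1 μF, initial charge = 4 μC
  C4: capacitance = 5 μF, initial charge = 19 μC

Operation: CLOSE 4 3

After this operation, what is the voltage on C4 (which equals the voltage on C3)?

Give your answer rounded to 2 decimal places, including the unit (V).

Answer: 3.83 V

Derivation:
Initial: C1(3μF, Q=14μC, V=4.67V), C2(1μF, Q=17μC, V=17.00V), C3(1μF, Q=4μC, V=4.00V), C4(5μF, Q=19μC, V=3.80V)
Op 1: CLOSE 4-3: Q_total=23.00, C_total=6.00, V=3.83; Q4=19.17, Q3=3.83; dissipated=0.017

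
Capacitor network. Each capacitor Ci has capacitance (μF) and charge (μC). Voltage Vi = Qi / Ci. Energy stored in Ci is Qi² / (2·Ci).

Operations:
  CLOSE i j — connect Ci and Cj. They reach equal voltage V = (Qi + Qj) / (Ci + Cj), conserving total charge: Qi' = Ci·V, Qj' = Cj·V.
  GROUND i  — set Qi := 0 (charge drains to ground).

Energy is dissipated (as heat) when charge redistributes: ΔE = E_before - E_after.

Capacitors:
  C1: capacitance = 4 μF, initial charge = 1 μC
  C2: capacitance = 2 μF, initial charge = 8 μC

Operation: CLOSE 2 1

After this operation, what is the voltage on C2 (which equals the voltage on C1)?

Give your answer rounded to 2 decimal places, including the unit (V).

Initial: C1(4μF, Q=1μC, V=0.25V), C2(2μF, Q=8μC, V=4.00V)
Op 1: CLOSE 2-1: Q_total=9.00, C_total=6.00, V=1.50; Q2=3.00, Q1=6.00; dissipated=9.375

Answer: 1.50 V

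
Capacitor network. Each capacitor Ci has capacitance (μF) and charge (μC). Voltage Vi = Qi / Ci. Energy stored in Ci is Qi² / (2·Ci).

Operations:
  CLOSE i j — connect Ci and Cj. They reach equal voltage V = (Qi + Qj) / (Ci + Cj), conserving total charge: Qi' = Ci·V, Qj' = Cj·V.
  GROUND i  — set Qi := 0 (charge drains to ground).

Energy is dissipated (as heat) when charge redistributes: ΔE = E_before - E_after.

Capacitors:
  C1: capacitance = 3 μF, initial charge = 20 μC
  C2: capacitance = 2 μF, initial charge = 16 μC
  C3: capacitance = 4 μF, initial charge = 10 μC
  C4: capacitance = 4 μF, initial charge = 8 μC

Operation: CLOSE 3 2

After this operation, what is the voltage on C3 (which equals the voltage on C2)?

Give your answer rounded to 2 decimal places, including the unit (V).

Initial: C1(3μF, Q=20μC, V=6.67V), C2(2μF, Q=16μC, V=8.00V), C3(4μF, Q=10μC, V=2.50V), C4(4μF, Q=8μC, V=2.00V)
Op 1: CLOSE 3-2: Q_total=26.00, C_total=6.00, V=4.33; Q3=17.33, Q2=8.67; dissipated=20.167

Answer: 4.33 V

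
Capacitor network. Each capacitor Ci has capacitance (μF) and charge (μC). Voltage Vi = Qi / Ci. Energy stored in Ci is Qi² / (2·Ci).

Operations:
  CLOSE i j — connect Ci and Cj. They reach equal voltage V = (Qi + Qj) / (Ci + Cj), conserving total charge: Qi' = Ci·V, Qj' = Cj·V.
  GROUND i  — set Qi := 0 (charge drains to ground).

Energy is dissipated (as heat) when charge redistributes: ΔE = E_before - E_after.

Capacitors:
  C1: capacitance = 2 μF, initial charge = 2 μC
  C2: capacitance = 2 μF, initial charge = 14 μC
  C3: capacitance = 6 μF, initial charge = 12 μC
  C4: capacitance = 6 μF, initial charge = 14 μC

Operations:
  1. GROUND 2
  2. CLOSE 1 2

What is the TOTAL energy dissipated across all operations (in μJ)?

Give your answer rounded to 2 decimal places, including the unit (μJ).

Answer: 49.50 μJ

Derivation:
Initial: C1(2μF, Q=2μC, V=1.00V), C2(2μF, Q=14μC, V=7.00V), C3(6μF, Q=12μC, V=2.00V), C4(6μF, Q=14μC, V=2.33V)
Op 1: GROUND 2: Q2=0; energy lost=49.000
Op 2: CLOSE 1-2: Q_total=2.00, C_total=4.00, V=0.50; Q1=1.00, Q2=1.00; dissipated=0.500
Total dissipated: 49.500 μJ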